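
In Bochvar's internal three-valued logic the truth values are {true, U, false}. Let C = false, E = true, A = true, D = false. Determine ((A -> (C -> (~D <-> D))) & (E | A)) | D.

~D = ~false = true
~D <-> D = true <-> false = false
C -> (~D <-> D) = false -> false = true
A -> (C -> (~D <-> D)) = true -> true = true
E | A = true | true = true
(A -> (C -> (~D <-> D))) & (E | A) = true & true = true
((A -> (C -> (~D <-> D))) & (E | A)) | D = true | false = true

true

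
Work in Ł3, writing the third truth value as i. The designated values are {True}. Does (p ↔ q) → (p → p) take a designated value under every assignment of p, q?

Every assignment of p, q over {True, i, False} gives a value in {True}.
In particular, with p=i, q=i: (p ↔ q) → (p → p) = True.

Yes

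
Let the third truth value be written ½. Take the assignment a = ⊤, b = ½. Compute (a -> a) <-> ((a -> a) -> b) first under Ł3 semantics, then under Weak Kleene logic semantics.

½; ½

In Ł3: a -> a = ⊤ -> ⊤ = ⊤
a -> a = ⊤ -> ⊤ = ⊤
(a -> a) -> b = ⊤ -> ½ = ½  [min(1, 1−1+½)]
(a -> a) <-> ((a -> a) -> b) = ⊤ <-> ½ = ½
In Weak Kleene logic: a -> a = ⊤ -> ⊤ = ⊤
a -> a = ⊤ -> ⊤ = ⊤
(a -> a) -> b = ⊤ -> ½ = ½
(a -> a) <-> ((a -> a) -> b) = ⊤ <-> ½ = ½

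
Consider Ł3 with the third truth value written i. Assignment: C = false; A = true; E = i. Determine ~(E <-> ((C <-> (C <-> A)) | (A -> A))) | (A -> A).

true

C <-> A = false <-> true = false
C <-> (C <-> A) = false <-> false = true
A -> A = true -> true = true
(C <-> (C <-> A)) | (A -> A) = true | true = true
E <-> ((C <-> (C <-> A)) | (A -> A)) = i <-> true = i
~(E <-> ((C <-> (C <-> A)) | (A -> A))) = ~i = i
A -> A = true -> true = true
~(E <-> ((C <-> (C <-> A)) | (A -> A))) | (A -> A) = i | true = true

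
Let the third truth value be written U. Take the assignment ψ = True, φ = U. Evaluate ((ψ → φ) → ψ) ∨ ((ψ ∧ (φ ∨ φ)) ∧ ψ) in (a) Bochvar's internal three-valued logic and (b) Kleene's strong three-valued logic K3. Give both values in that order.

In Bochvar's internal three-valued logic: ψ → φ = True → U = U
(ψ → φ) → ψ = U → True = U
φ ∨ φ = U ∨ U = U
ψ ∧ (φ ∨ φ) = True ∧ U = U
(ψ ∧ (φ ∨ φ)) ∧ ψ = U ∧ True = U
((ψ → φ) → ψ) ∨ ((ψ ∧ (φ ∨ φ)) ∧ ψ) = U ∨ U = U
In Kleene's strong three-valued logic K3: ψ → φ = True → U = U  [¬True ∨ U]
(ψ → φ) → ψ = U → True = True
φ ∨ φ = U ∨ U = U
ψ ∧ (φ ∨ φ) = True ∧ U = U
(ψ ∧ (φ ∨ φ)) ∧ ψ = U ∧ True = U
((ψ → φ) → ψ) ∨ ((ψ ∧ (φ ∨ φ)) ∧ ψ) = True ∨ U = True
They differ because Bochvar's internal three-valued logic and Kleene's strong three-valued logic K3 treat U differently under the binary connectives.

U; True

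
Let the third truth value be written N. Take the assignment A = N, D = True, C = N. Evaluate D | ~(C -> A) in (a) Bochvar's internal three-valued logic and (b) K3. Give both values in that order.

In Bochvar's internal three-valued logic: C -> A = N -> N = N  [any arg is the third value ⇒ result is the third value]
~(C -> A) = ~N = N
D | ~(C -> A) = True | N = N
In K3: C -> A = N -> N = N  [~N | N]
~(C -> A) = ~N = N
D | ~(C -> A) = True | N = True
They differ because Bochvar's internal three-valued logic and K3 treat N differently under the binary connectives.

N; True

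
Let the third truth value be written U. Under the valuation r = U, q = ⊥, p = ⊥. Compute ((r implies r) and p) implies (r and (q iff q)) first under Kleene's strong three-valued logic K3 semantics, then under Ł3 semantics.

⊤; ⊤

In Kleene's strong three-valued logic K3: r implies r = U implies U = U  [not U or U]
(r implies r) and p = U and ⊥ = ⊥
q iff q = ⊥ iff ⊥ = ⊤
r and (q iff q) = U and ⊤ = U
((r implies r) and p) implies (r and (q iff q)) = ⊥ implies U = ⊤
In Ł3: r implies r = U implies U = ⊤
(r implies r) and p = ⊤ and ⊥ = ⊥
q iff q = ⊥ iff ⊥ = ⊤
r and (q iff q) = U and ⊤ = U
((r implies r) and p) implies (r and (q iff q)) = ⊥ implies U = ⊤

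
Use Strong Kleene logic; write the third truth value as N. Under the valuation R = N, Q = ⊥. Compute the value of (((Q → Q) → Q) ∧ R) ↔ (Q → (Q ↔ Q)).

Q → Q = ⊥ → ⊥ = ⊤
(Q → Q) → Q = ⊤ → ⊥ = ⊥
((Q → Q) → Q) ∧ R = ⊥ ∧ N = ⊥
Q ↔ Q = ⊥ ↔ ⊥ = ⊤
Q → (Q ↔ Q) = ⊥ → ⊤ = ⊤
(((Q → Q) → Q) ∧ R) ↔ (Q → (Q ↔ Q)) = ⊥ ↔ ⊤ = ⊥

⊥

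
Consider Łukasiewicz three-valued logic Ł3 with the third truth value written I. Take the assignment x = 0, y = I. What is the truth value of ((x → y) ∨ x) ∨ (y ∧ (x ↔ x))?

1

x → y = 0 → I = 1  [min(1, 1−0+½)]
(x → y) ∨ x = 1 ∨ 0 = 1
x ↔ x = 0 ↔ 0 = 1
y ∧ (x ↔ x) = I ∧ 1 = I
((x → y) ∨ x) ∨ (y ∧ (x ↔ x)) = 1 ∨ I = 1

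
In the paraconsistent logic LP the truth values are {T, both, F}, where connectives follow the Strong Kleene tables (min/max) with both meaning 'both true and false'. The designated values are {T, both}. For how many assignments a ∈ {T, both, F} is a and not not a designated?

a=T: T ✓
a=both: both ✓
a=F: F ·

2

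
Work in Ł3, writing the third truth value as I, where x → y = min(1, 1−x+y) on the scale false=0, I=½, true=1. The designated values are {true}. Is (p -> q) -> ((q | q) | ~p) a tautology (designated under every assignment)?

Countermodel: p=I, q=I gives I, which is not designated.

No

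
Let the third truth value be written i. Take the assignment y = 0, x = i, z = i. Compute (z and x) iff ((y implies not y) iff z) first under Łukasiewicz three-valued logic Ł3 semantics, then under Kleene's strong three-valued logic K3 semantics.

In Łukasiewicz three-valued logic Ł3: z and x = i and i = i
not y = not 0 = 1
y implies not y = 0 implies 1 = 1
(y implies not y) iff z = 1 iff i = i  [1 − |1−½|]
(z and x) iff ((y implies not y) iff z) = i iff i = 1
In Kleene's strong three-valued logic K3: z and x = i and i = i
not y = not 0 = 1
y implies not y = 0 implies 1 = 1
(y implies not y) iff z = 1 iff i = i
(z and x) iff ((y implies not y) iff z) = i iff i = i
They differ because Łukasiewicz three-valued logic Ł3 and Kleene's strong three-valued logic K3 treat i differently under implication.

1; i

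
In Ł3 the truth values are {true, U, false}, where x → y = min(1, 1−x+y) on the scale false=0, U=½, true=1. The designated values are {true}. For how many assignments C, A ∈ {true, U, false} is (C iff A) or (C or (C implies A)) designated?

Of the 9 assignments, 8 give a value in {true}.

8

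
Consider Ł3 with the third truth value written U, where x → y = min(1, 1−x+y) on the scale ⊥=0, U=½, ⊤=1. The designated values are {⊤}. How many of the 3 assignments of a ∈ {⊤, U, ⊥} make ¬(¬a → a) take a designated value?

1

a=⊤: ⊥ ·
a=U: ⊥ ·
a=⊥: ⊤ ✓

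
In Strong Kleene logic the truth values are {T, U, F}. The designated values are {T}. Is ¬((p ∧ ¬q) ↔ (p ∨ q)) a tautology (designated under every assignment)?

Countermodel: p=T, q=U gives U, which is not designated.

No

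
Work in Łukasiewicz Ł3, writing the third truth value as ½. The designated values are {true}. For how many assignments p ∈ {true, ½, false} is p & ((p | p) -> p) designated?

1

p=true: true ✓
p=½: ½ ·
p=false: false ·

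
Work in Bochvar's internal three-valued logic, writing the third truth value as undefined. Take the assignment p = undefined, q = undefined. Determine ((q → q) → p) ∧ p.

q → q = undefined → undefined = undefined  [any arg is the third value ⇒ result is the third value]
(q → q) → p = undefined → undefined = undefined
((q → q) → p) ∧ p = undefined ∧ undefined = undefined

undefined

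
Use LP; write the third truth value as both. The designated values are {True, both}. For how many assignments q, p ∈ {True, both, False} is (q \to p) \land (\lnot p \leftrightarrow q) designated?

Of the 9 assignments, 6 give a value in {True, both}.

6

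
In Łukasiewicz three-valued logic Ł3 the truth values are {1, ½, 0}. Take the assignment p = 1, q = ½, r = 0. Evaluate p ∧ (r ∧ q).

r ∧ q = 0 ∧ ½ = 0
p ∧ (r ∧ q) = 1 ∧ 0 = 0

0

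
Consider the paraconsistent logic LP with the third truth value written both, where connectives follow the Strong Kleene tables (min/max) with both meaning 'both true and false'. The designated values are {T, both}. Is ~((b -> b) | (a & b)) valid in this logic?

Countermodel: b=T, a=T gives F, which is not designated.

No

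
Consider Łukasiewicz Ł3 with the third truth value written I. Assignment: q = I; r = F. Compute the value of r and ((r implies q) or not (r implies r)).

r implies q = F implies I = T
r implies r = F implies F = T
not (r implies r) = not T = F
(r implies q) or not (r implies r) = T or F = T
r and ((r implies q) or not (r implies r)) = F and T = F

F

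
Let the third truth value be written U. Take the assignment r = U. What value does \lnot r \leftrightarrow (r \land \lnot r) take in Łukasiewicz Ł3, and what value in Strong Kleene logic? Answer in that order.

In Łukasiewicz Ł3: \lnot r = \lnot U = U
\lnot r = \lnot U = U
r \land \lnot r = U \land U = U
\lnot r \leftrightarrow (r \land \lnot r) = U \leftrightarrow U = true  [1 − |½−½|]
In Strong Kleene logic: \lnot r = \lnot U = U
\lnot r = \lnot U = U
r \land \lnot r = U \land U = U
\lnot r \leftrightarrow (r \land \lnot r) = U \leftrightarrow U = U
They differ because Łukasiewicz Ł3 and Strong Kleene logic treat U differently under implication.

true; U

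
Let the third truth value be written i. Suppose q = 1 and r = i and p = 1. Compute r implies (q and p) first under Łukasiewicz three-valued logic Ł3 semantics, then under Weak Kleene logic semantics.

1; i

In Łukasiewicz three-valued logic Ł3: q and p = 1 and 1 = 1
r implies (q and p) = i implies 1 = 1  [min(1, 1−½+1)]
In Weak Kleene logic: q and p = 1 and 1 = 1
r implies (q and p) = i implies 1 = i
They differ because Łukasiewicz three-valued logic Ł3 and Weak Kleene logic treat i differently under the binary connectives.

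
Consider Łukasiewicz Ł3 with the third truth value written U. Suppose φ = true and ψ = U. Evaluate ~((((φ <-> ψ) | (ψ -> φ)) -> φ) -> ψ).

U

φ <-> ψ = true <-> U = U
ψ -> φ = U -> true = true
(φ <-> ψ) | (ψ -> φ) = U | true = true
((φ <-> ψ) | (ψ -> φ)) -> φ = true -> true = true
(((φ <-> ψ) | (ψ -> φ)) -> φ) -> ψ = true -> U = U
~((((φ <-> ψ) | (ψ -> φ)) -> φ) -> ψ) = ~U = U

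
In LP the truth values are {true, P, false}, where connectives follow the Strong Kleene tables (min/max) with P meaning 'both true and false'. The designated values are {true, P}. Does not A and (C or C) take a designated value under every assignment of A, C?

Countermodel: A=true, C=true gives false, which is not designated.

No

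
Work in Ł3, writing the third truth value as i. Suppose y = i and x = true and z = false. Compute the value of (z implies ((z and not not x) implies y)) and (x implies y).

not x = not true = false
not not x = not false = true
z and not not x = false and true = false
(z and not not x) implies y = false implies i = true
z implies ((z and not not x) implies y) = false implies true = true
x implies y = true implies i = i
(z implies ((z and not not x) implies y)) and (x implies y) = true and i = i

i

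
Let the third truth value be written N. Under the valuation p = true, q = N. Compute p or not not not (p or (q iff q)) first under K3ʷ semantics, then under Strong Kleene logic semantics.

In K3ʷ: q iff q = N iff N = N
p or (q iff q) = true or N = N
not (p or (q iff q)) = not N = N
not not (p or (q iff q)) = not N = N
not not not (p or (q iff q)) = not N = N
p or not not not (p or (q iff q)) = true or N = N
In Strong Kleene logic: q iff q = N iff N = N
p or (q iff q) = true or N = true
not (p or (q iff q)) = not true = false
not not (p or (q iff q)) = not false = true
not not not (p or (q iff q)) = not true = false
p or not not not (p or (q iff q)) = true or false = true
They differ because K3ʷ and Strong Kleene logic treat N differently under the binary connectives.

N; true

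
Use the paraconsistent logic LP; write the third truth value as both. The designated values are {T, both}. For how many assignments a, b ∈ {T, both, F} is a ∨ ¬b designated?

Of the 9 assignments, 8 give a value in {T, both}.

8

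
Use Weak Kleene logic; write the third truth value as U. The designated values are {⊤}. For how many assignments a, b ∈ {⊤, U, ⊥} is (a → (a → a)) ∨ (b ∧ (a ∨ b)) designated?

4

Designated under: (a=⊤, b=⊤); (a=⊤, b=⊥); (a=⊥, b=⊤); (a=⊥, b=⊥).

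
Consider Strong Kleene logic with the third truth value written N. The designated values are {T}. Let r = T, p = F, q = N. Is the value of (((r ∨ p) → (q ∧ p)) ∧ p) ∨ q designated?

r ∨ p = T ∨ F = T
q ∧ p = N ∧ F = F
(r ∨ p) → (q ∧ p) = T → F = F
((r ∨ p) → (q ∧ p)) ∧ p = F ∧ F = F
(((r ∨ p) → (q ∧ p)) ∧ p) ∨ q = F ∨ N = N
N ∉ {T}.

No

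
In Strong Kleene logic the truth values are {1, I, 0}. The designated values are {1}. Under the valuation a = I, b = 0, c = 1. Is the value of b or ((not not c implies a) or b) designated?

not c = not 1 = 0
not not c = not 0 = 1
not not c implies a = 1 implies I = I
(not not c implies a) or b = I or 0 = I
b or ((not not c implies a) or b) = 0 or I = I
I ∉ {1}.

No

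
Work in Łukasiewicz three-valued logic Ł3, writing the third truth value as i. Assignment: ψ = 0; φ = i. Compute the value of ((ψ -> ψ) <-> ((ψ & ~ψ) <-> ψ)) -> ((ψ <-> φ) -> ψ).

ψ -> ψ = 0 -> 0 = 1
~ψ = ~0 = 1
ψ & ~ψ = 0 & 1 = 0
(ψ & ~ψ) <-> ψ = 0 <-> 0 = 1
(ψ -> ψ) <-> ((ψ & ~ψ) <-> ψ) = 1 <-> 1 = 1
ψ <-> φ = 0 <-> i = i  [1 − |0−½|]
(ψ <-> φ) -> ψ = i -> 0 = i
((ψ -> ψ) <-> ((ψ & ~ψ) <-> ψ)) -> ((ψ <-> φ) -> ψ) = 1 -> i = i

i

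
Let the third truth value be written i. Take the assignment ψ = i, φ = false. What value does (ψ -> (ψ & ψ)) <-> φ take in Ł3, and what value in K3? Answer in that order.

false; i

In Ł3: ψ & ψ = i & i = i
ψ -> (ψ & ψ) = i -> i = true
(ψ -> (ψ & ψ)) <-> φ = true <-> false = false
In K3: ψ & ψ = i & i = i
ψ -> (ψ & ψ) = i -> i = i  [~i | i]
(ψ -> (ψ & ψ)) <-> φ = i <-> false = i
They differ because Ł3 and K3 treat i differently under implication.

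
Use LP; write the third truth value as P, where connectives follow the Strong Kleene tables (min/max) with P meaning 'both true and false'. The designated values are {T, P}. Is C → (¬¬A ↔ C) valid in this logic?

No

Countermodel: C=T, A=F gives F, which is not designated.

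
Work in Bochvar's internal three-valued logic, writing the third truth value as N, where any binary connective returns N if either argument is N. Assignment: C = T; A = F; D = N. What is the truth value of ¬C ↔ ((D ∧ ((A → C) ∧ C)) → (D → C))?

¬C = ¬T = F
A → C = F → T = T
(A → C) ∧ C = T ∧ T = T
D ∧ ((A → C) ∧ C) = N ∧ T = N
D → C = N → T = N
(D ∧ ((A → C) ∧ C)) → (D → C) = N → N = N
¬C ↔ ((D ∧ ((A → C) ∧ C)) → (D → C)) = F ↔ N = N

N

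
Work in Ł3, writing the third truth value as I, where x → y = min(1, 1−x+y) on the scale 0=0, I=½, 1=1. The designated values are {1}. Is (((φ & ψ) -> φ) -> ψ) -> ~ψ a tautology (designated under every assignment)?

No

Countermodel: φ=1, ψ=1 gives 0, which is not designated.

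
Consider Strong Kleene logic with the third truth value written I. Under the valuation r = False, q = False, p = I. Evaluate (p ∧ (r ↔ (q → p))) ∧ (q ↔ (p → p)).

q → p = False → I = True  [¬False ∨ I]
r ↔ (q → p) = False ↔ True = False
p ∧ (r ↔ (q → p)) = I ∧ False = False
p → p = I → I = I
q ↔ (p → p) = False ↔ I = I
(p ∧ (r ↔ (q → p))) ∧ (q ↔ (p → p)) = False ∧ I = False

False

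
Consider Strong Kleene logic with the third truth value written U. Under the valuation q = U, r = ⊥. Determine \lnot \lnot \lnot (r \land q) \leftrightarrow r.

r \land q = ⊥ \land U = ⊥
\lnot (r \land q) = \lnot ⊥ = ⊤
\lnot \lnot (r \land q) = \lnot ⊤ = ⊥
\lnot \lnot \lnot (r \land q) = \lnot ⊥ = ⊤
\lnot \lnot \lnot (r \land q) \leftrightarrow r = ⊤ \leftrightarrow ⊥ = ⊥

⊥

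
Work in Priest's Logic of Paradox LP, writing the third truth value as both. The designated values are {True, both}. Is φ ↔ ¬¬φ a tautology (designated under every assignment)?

Every assignment of φ over {True, both, False} gives a value in {True, both}.
In particular, with φ=both: φ ↔ ¬¬φ = both.

Yes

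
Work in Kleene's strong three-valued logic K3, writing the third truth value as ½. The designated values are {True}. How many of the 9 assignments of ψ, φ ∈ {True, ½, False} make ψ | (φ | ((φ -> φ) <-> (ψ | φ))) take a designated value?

5

Of the 9 assignments, 5 give a value in {True}.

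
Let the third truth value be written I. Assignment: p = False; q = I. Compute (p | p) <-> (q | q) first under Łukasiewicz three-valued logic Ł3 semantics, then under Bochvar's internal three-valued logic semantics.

I; I

In Łukasiewicz three-valued logic Ł3: p | p = False | False = False
q | q = I | I = I
(p | p) <-> (q | q) = False <-> I = I  [1 − |0−½|]
In Bochvar's internal three-valued logic: p | p = False | False = False
q | q = I | I = I
(p | p) <-> (q | q) = False <-> I = I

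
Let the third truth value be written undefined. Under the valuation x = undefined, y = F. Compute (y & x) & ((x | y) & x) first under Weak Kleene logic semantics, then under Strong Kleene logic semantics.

undefined; F

In Weak Kleene logic: y & x = F & undefined = undefined
x | y = undefined | F = undefined
(x | y) & x = undefined & undefined = undefined
(y & x) & ((x | y) & x) = undefined & undefined = undefined
In Strong Kleene logic: y & x = F & undefined = F
x | y = undefined | F = undefined
(x | y) & x = undefined & undefined = undefined
(y & x) & ((x | y) & x) = F & undefined = F
They differ because Weak Kleene logic and Strong Kleene logic treat undefined differently under the binary connectives.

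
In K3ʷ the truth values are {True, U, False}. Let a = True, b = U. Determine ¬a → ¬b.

¬a = ¬True = False
¬b = ¬U = U
¬a → ¬b = False → U = U  [any arg is the third value ⇒ result is the third value]

U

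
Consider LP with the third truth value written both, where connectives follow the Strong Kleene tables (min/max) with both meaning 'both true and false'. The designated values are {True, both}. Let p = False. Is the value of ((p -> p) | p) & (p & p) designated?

No

p -> p = False -> False = True
(p -> p) | p = True | False = True
p & p = False & False = False
((p -> p) | p) & (p & p) = True & False = False
False ∉ {True, both}.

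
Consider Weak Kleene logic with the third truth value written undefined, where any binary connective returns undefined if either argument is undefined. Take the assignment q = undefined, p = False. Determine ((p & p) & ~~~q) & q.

p & p = False & False = False
~q = ~undefined = undefined
~~q = ~undefined = undefined
~~~q = ~undefined = undefined
(p & p) & ~~~q = False & undefined = undefined
((p & p) & ~~~q) & q = undefined & undefined = undefined

undefined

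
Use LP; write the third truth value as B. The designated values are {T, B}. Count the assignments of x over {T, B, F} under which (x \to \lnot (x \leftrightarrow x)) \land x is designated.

1

x=T: F ·
x=B: B ✓
x=F: F ·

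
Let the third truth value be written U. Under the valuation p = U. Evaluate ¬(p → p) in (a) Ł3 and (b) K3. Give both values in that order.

In Ł3: p → p = U → U = True  [min(1, 1−½+½)]
¬(p → p) = ¬True = False
In K3: p → p = U → U = U
¬(p → p) = ¬U = U
They differ because Ł3 and K3 treat U differently under implication.

False; U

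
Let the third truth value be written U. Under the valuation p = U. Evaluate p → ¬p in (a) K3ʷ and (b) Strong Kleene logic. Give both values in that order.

In K3ʷ: ¬p = ¬U = U
p → ¬p = U → U = U  [any arg is the third value ⇒ result is the third value]
In Strong Kleene logic: ¬p = ¬U = U
p → ¬p = U → U = U

U; U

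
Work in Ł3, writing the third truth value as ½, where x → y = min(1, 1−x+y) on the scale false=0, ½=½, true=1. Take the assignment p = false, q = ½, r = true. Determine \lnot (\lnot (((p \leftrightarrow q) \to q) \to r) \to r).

false

p \leftrightarrow q = false \leftrightarrow ½ = ½  [1 − |0−½|]
(p \leftrightarrow q) \to q = ½ \to ½ = true
((p \leftrightarrow q) \to q) \to r = true \to true = true
\lnot (((p \leftrightarrow q) \to q) \to r) = \lnot true = false
\lnot (((p \leftrightarrow q) \to q) \to r) \to r = false \to true = true
\lnot (\lnot (((p \leftrightarrow q) \to q) \to r) \to r) = \lnot true = false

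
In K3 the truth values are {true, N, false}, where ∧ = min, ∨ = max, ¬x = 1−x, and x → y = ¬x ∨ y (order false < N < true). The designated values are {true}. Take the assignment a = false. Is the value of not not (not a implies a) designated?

No

not a = not false = true
not a implies a = true implies false = false
not (not a implies a) = not false = true
not not (not a implies a) = not true = false
false ∉ {true}.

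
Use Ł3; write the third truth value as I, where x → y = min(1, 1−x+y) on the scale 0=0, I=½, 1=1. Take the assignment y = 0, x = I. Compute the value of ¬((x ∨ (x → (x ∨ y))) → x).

x ∨ y = I ∨ 0 = I
x → (x ∨ y) = I → I = 1  [min(1, 1−½+½)]
x ∨ (x → (x ∨ y)) = I ∨ 1 = 1
(x ∨ (x → (x ∨ y))) → x = 1 → I = I
¬((x ∨ (x → (x ∨ y))) → x) = ¬I = I

I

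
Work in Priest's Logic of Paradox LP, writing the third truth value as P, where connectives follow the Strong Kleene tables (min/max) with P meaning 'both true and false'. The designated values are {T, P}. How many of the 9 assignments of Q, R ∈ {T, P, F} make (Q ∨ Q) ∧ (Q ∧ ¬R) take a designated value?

Designated under: (Q=T, R=P); (Q=T, R=F); (Q=P, R=P); (Q=P, R=F).

4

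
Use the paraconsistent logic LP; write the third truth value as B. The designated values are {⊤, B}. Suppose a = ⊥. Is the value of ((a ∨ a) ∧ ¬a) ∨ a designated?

No

a ∨ a = ⊥ ∨ ⊥ = ⊥
¬a = ¬⊥ = ⊤
(a ∨ a) ∧ ¬a = ⊥ ∧ ⊤ = ⊥
((a ∨ a) ∧ ¬a) ∨ a = ⊥ ∨ ⊥ = ⊥
⊥ ∉ {⊤, B}.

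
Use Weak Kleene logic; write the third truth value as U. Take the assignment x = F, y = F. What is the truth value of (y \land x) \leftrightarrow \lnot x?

y \land x = F \land F = F
\lnot x = \lnot F = T
(y \land x) \leftrightarrow \lnot x = F \leftrightarrow T = F

F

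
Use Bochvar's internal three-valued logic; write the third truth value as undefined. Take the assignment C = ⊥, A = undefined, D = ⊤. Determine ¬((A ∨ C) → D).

A ∨ C = undefined ∨ ⊥ = undefined
(A ∨ C) → D = undefined → ⊤ = undefined  [any arg is the third value ⇒ result is the third value]
¬((A ∨ C) → D) = ¬undefined = undefined

undefined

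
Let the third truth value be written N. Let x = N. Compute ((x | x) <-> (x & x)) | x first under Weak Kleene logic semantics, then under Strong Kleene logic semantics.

In Weak Kleene logic: x | x = N | N = N
x & x = N & N = N
(x | x) <-> (x & x) = N <-> N = N
((x | x) <-> (x & x)) | x = N | N = N
In Strong Kleene logic: x | x = N | N = N
x & x = N & N = N
(x | x) <-> (x & x) = N <-> N = N
((x | x) <-> (x & x)) | x = N | N = N

N; N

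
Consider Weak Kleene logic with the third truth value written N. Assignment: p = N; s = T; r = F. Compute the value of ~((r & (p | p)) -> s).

p | p = N | N = N
r & (p | p) = F & N = N
(r & (p | p)) -> s = N -> T = N  [any arg is the third value ⇒ result is the third value]
~((r & (p | p)) -> s) = ~N = N

N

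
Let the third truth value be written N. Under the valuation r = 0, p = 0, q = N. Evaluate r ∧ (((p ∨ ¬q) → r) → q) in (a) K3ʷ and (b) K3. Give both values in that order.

In K3ʷ: ¬q = ¬N = N
p ∨ ¬q = 0 ∨ N = N
(p ∨ ¬q) → r = N → 0 = N  [any arg is the third value ⇒ result is the third value]
((p ∨ ¬q) → r) → q = N → N = N
r ∧ (((p ∨ ¬q) → r) → q) = 0 ∧ N = N
In K3: ¬q = ¬N = N
p ∨ ¬q = 0 ∨ N = N
(p ∨ ¬q) → r = N → 0 = N  [¬N ∨ 0]
((p ∨ ¬q) → r) → q = N → N = N
r ∧ (((p ∨ ¬q) → r) → q) = 0 ∧ N = 0
They differ because K3ʷ and K3 treat N differently under the binary connectives.

N; 0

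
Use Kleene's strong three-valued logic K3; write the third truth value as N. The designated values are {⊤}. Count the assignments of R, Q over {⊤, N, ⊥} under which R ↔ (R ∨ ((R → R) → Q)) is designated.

4

Designated under: (R=⊤, Q=⊤); (R=⊤, Q=N); (R=⊤, Q=⊥); (R=⊥, Q=⊥).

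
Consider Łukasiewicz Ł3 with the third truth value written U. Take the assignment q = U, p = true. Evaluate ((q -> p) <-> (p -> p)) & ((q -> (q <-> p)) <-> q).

U

q -> p = U -> true = true
p -> p = true -> true = true
(q -> p) <-> (p -> p) = true <-> true = true
q <-> p = U <-> true = U
q -> (q <-> p) = U -> U = true
(q -> (q <-> p)) <-> q = true <-> U = U
((q -> p) <-> (p -> p)) & ((q -> (q <-> p)) <-> q) = true & U = U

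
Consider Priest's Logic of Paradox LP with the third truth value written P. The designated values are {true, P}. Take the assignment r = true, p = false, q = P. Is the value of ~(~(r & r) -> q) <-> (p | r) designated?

r & r = true & true = true
~(r & r) = ~true = false
~(r & r) -> q = false -> P = true  [~false | P]
~(~(r & r) -> q) = ~true = false
p | r = false | true = true
~(~(r & r) -> q) <-> (p | r) = false <-> true = false
false ∉ {true, P}.

No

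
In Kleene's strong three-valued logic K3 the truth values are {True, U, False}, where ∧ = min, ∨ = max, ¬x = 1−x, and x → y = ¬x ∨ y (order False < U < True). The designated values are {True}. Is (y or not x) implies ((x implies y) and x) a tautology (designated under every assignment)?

Countermodel: y=True, x=U gives U, which is not designated.

No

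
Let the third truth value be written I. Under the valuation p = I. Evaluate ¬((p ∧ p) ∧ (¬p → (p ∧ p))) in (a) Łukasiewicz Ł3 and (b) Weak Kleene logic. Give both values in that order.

I; I

In Łukasiewicz Ł3: p ∧ p = I ∧ I = I
¬p = ¬I = I
p ∧ p = I ∧ I = I
¬p → (p ∧ p) = I → I = ⊤  [min(1, 1−½+½)]
(p ∧ p) ∧ (¬p → (p ∧ p)) = I ∧ ⊤ = I
¬((p ∧ p) ∧ (¬p → (p ∧ p))) = ¬I = I
In Weak Kleene logic: p ∧ p = I ∧ I = I
¬p = ¬I = I
p ∧ p = I ∧ I = I
¬p → (p ∧ p) = I → I = I
(p ∧ p) ∧ (¬p → (p ∧ p)) = I ∧ I = I
¬((p ∧ p) ∧ (¬p → (p ∧ p))) = ¬I = I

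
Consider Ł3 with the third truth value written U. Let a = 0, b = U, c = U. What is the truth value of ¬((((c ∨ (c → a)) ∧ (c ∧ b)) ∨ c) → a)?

U

c → a = U → 0 = U
c ∨ (c → a) = U ∨ U = U
c ∧ b = U ∧ U = U
(c ∨ (c → a)) ∧ (c ∧ b) = U ∧ U = U
((c ∨ (c → a)) ∧ (c ∧ b)) ∨ c = U ∨ U = U
(((c ∨ (c → a)) ∧ (c ∧ b)) ∨ c) → a = U → 0 = U
¬((((c ∨ (c → a)) ∧ (c ∧ b)) ∨ c) → a) = ¬U = U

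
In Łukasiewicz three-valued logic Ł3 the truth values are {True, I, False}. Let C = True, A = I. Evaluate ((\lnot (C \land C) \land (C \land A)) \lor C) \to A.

I

C \land C = True \land True = True
\lnot (C \land C) = \lnot True = False
C \land A = True \land I = I
\lnot (C \land C) \land (C \land A) = False \land I = False
(\lnot (C \land C) \land (C \land A)) \lor C = False \lor True = True
((\lnot (C \land C) \land (C \land A)) \lor C) \to A = True \to I = I  [min(1, 1−1+½)]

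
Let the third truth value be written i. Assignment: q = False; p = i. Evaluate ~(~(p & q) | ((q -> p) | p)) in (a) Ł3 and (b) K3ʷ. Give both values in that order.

In Ł3: p & q = i & False = False
~(p & q) = ~False = True
q -> p = False -> i = True
(q -> p) | p = True | i = True
~(p & q) | ((q -> p) | p) = True | True = True
~(~(p & q) | ((q -> p) | p)) = ~True = False
In K3ʷ: p & q = i & False = i
~(p & q) = ~i = i
q -> p = False -> i = i  [any arg is the third value ⇒ result is the third value]
(q -> p) | p = i | i = i
~(p & q) | ((q -> p) | p) = i | i = i
~(~(p & q) | ((q -> p) | p)) = ~i = i
They differ because Ł3 and K3ʷ treat i differently under the binary connectives.

False; i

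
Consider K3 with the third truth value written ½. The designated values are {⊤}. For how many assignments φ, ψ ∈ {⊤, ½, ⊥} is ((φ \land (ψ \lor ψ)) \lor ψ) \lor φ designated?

Of the 9 assignments, 5 give a value in {⊤}.

5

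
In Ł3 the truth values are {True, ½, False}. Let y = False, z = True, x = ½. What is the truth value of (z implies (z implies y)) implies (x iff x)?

z implies y = True implies False = False
z implies (z implies y) = True implies False = False
x iff x = ½ iff ½ = True  [1 − |½−½|]
(z implies (z implies y)) implies (x iff x) = False implies True = True

True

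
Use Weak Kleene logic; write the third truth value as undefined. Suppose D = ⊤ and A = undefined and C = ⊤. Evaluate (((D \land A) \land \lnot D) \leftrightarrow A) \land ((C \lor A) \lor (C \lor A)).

undefined

D \land A = ⊤ \land undefined = undefined
\lnot D = \lnot ⊤ = ⊥
(D \land A) \land \lnot D = undefined \land ⊥ = undefined
((D \land A) \land \lnot D) \leftrightarrow A = undefined \leftrightarrow undefined = undefined
C \lor A = ⊤ \lor undefined = undefined
C \lor A = ⊤ \lor undefined = undefined
(C \lor A) \lor (C \lor A) = undefined \lor undefined = undefined
(((D \land A) \land \lnot D) \leftrightarrow A) \land ((C \lor A) \lor (C \lor A)) = undefined \land undefined = undefined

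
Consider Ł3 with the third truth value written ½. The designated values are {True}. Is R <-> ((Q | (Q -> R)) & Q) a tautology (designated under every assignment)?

No

Countermodel: R=True, Q=½ gives ½, which is not designated.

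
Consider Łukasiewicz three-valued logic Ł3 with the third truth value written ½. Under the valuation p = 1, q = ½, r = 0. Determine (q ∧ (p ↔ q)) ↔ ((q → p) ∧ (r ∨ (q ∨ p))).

½

p ↔ q = 1 ↔ ½ = ½
q ∧ (p ↔ q) = ½ ∧ ½ = ½
q → p = ½ → 1 = 1
q ∨ p = ½ ∨ 1 = 1
r ∨ (q ∨ p) = 0 ∨ 1 = 1
(q → p) ∧ (r ∨ (q ∨ p)) = 1 ∧ 1 = 1
(q ∧ (p ↔ q)) ↔ ((q → p) ∧ (r ∨ (q ∨ p))) = ½ ↔ 1 = ½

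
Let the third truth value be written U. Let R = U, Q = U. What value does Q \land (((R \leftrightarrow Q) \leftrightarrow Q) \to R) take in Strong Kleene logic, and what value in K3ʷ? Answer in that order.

U; U

In Strong Kleene logic: R \leftrightarrow Q = U \leftrightarrow U = U
(R \leftrightarrow Q) \leftrightarrow Q = U \leftrightarrow U = U
((R \leftrightarrow Q) \leftrightarrow Q) \to R = U \to U = U  [\lnot U \lor U]
Q \land (((R \leftrightarrow Q) \leftrightarrow Q) \to R) = U \land U = U
In K3ʷ: R \leftrightarrow Q = U \leftrightarrow U = U
(R \leftrightarrow Q) \leftrightarrow Q = U \leftrightarrow U = U
((R \leftrightarrow Q) \leftrightarrow Q) \to R = U \to U = U  [any arg is the third value ⇒ result is the third value]
Q \land (((R \leftrightarrow Q) \leftrightarrow Q) \to R) = U \land U = U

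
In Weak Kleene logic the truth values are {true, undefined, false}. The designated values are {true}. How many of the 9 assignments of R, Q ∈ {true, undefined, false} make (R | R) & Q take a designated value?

Designated under: (R=true, Q=true).

1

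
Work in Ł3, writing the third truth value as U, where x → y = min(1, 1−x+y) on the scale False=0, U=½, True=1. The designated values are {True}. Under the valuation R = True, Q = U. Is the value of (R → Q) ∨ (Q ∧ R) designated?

No

R → Q = True → U = U  [min(1, 1−1+½)]
Q ∧ R = U ∧ True = U
(R → Q) ∨ (Q ∧ R) = U ∨ U = U
U ∉ {True}.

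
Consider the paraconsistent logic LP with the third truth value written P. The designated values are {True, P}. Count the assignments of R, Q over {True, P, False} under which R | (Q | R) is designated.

8

Of the 9 assignments, 8 give a value in {True, P}.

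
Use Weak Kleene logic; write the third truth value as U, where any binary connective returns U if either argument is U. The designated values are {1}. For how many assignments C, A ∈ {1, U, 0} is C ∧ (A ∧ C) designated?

Designated under: (C=1, A=1).

1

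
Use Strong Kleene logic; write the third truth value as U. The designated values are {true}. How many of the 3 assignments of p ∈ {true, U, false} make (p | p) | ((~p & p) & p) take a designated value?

1

p=true: true ✓
p=U: U ·
p=false: false ·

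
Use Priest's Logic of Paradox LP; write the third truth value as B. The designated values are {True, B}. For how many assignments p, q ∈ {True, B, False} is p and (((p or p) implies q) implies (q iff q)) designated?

Of the 9 assignments, 6 give a value in {True, B}.

6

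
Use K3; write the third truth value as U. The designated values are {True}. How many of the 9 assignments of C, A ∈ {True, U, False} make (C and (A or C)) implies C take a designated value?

Of the 9 assignments, 6 give a value in {True}.

6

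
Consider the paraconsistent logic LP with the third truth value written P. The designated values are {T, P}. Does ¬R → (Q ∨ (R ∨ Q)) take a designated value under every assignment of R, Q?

No

Countermodel: R=F, Q=F gives F, which is not designated.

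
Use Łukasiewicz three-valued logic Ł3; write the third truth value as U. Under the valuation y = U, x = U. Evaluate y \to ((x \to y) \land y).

x \to y = U \to U = true  [min(1, 1−½+½)]
(x \to y) \land y = true \land U = U
y \to ((x \to y) \land y) = U \to U = true

true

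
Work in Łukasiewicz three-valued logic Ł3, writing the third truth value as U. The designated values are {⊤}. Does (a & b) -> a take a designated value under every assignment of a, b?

Yes

Every assignment of a, b over {⊤, U, ⊥} gives a value in {⊤}.
In particular, with a=U, b=U: (a & b) -> a = ⊤.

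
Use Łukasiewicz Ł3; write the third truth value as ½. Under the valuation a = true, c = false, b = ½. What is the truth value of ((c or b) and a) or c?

½

c or b = false or ½ = ½
(c or b) and a = ½ and true = ½
((c or b) and a) or c = ½ or false = ½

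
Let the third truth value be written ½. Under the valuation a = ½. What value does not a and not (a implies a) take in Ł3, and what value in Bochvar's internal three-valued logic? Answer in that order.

False; ½

In Ł3: not a = not ½ = ½
a implies a = ½ implies ½ = True  [min(1, 1−½+½)]
not (a implies a) = not True = False
not a and not (a implies a) = ½ and False = False
In Bochvar's internal three-valued logic: not a = not ½ = ½
a implies a = ½ implies ½ = ½
not (a implies a) = not ½ = ½
not a and not (a implies a) = ½ and ½ = ½
They differ because Ł3 and Bochvar's internal three-valued logic treat ½ differently under the binary connectives.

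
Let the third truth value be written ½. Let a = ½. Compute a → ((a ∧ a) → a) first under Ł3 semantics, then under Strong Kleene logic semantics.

1; ½

In Ł3: a ∧ a = ½ ∧ ½ = ½
(a ∧ a) → a = ½ → ½ = 1  [min(1, 1−½+½)]
a → ((a ∧ a) → a) = ½ → 1 = 1
In Strong Kleene logic: a ∧ a = ½ ∧ ½ = ½
(a ∧ a) → a = ½ → ½ = ½  [¬½ ∨ ½]
a → ((a ∧ a) → a) = ½ → ½ = ½
They differ because Ł3 and Strong Kleene logic treat ½ differently under implication.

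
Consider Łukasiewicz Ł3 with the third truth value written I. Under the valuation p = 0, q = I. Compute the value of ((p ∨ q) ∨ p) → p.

I

p ∨ q = 0 ∨ I = I
(p ∨ q) ∨ p = I ∨ 0 = I
((p ∨ q) ∨ p) → p = I → 0 = I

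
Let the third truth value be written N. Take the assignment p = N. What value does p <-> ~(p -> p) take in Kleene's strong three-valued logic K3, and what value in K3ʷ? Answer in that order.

In Kleene's strong three-valued logic K3: p -> p = N -> N = N  [~N | N]
~(p -> p) = ~N = N
p <-> ~(p -> p) = N <-> N = N
In K3ʷ: p -> p = N -> N = N  [any arg is the third value ⇒ result is the third value]
~(p -> p) = ~N = N
p <-> ~(p -> p) = N <-> N = N

N; N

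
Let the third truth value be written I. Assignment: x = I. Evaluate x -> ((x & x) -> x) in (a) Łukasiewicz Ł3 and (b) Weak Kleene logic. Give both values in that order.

In Łukasiewicz Ł3: x & x = I & I = I
(x & x) -> x = I -> I = 1  [min(1, 1−½+½)]
x -> ((x & x) -> x) = I -> 1 = 1
In Weak Kleene logic: x & x = I & I = I
(x & x) -> x = I -> I = I  [any arg is the third value ⇒ result is the third value]
x -> ((x & x) -> x) = I -> I = I
They differ because Łukasiewicz Ł3 and Weak Kleene logic treat I differently under the binary connectives.

1; I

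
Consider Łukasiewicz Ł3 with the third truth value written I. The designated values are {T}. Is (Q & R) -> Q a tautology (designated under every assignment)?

Every assignment of Q, R over {T, I, F} gives a value in {T}.
In particular, with Q=I, R=I: (Q & R) -> Q = T.

Yes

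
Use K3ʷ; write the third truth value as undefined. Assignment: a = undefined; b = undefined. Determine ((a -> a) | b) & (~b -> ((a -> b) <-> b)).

a -> a = undefined -> undefined = undefined  [any arg is the third value ⇒ result is the third value]
(a -> a) | b = undefined | undefined = undefined
~b = ~undefined = undefined
a -> b = undefined -> undefined = undefined
(a -> b) <-> b = undefined <-> undefined = undefined
~b -> ((a -> b) <-> b) = undefined -> undefined = undefined
((a -> a) | b) & (~b -> ((a -> b) <-> b)) = undefined & undefined = undefined

undefined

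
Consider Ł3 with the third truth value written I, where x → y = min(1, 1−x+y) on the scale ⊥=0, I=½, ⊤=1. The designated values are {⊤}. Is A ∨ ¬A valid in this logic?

Countermodel: A=I gives I, which is not designated.

No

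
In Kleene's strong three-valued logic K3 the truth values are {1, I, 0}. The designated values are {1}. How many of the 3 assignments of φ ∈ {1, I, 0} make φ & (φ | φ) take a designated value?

1

φ=1: 1 ✓
φ=I: I ·
φ=0: 0 ·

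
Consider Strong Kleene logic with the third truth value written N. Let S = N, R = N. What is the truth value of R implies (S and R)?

S and R = N and N = N
R implies (S and R) = N implies N = N  [not N or N]

N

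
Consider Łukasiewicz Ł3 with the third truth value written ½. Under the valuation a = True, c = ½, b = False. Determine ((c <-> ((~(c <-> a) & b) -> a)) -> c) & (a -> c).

½

c <-> a = ½ <-> True = ½  [1 − |½−1|]
~(c <-> a) = ~½ = ½
~(c <-> a) & b = ½ & False = False
(~(c <-> a) & b) -> a = False -> True = True
c <-> ((~(c <-> a) & b) -> a) = ½ <-> True = ½
(c <-> ((~(c <-> a) & b) -> a)) -> c = ½ -> ½ = True
a -> c = True -> ½ = ½
((c <-> ((~(c <-> a) & b) -> a)) -> c) & (a -> c) = True & ½ = ½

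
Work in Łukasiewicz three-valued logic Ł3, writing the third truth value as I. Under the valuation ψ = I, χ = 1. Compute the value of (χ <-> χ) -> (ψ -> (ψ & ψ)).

1

χ <-> χ = 1 <-> 1 = 1
ψ & ψ = I & I = I
ψ -> (ψ & ψ) = I -> I = 1  [min(1, 1−½+½)]
(χ <-> χ) -> (ψ -> (ψ & ψ)) = 1 -> 1 = 1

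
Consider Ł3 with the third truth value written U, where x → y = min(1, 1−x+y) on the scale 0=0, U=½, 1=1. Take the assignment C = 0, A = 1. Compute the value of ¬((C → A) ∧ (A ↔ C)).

C → A = 0 → 1 = 1
A ↔ C = 1 ↔ 0 = 0
(C → A) ∧ (A ↔ C) = 1 ∧ 0 = 0
¬((C → A) ∧ (A ↔ C)) = ¬0 = 1

1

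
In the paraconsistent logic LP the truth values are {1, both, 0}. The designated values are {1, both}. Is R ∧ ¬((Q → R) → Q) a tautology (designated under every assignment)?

No

Countermodel: R=1, Q=1 gives 0, which is not designated.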